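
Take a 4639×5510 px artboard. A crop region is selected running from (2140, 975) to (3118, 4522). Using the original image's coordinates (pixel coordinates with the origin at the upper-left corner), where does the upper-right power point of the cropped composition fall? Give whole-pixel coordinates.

x = 2792 px, y = 2157 px

Crop width = 3118 − 2140 = 978 px; one third is 326.00 px.
Crop height = 4522 − 975 = 3547 px; one third is 1182.33 px.
The upper-right point is two-thirds across and one-third down within the crop:
x = 2140 + 2 × 326.00 ≈ 2792; y = 975 + 1 × 1182.33 ≈ 2157.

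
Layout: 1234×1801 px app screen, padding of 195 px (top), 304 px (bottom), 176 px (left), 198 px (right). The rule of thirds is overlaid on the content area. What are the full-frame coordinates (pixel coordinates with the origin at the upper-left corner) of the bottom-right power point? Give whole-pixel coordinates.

Content width = 1234 − 176 − 198 = 860 px; content height = 1801 − 195 − 304 = 1302 px.
Bottom-right is two-thirds across and two-thirds down within the content area.
x = 176 + 2 × 860/3 = 176 + 573.33 ≈ 749
y = 195 + 2 × 1302/3 = 195 + 868.00 ≈ 1063

x = 749 px, y = 1063 px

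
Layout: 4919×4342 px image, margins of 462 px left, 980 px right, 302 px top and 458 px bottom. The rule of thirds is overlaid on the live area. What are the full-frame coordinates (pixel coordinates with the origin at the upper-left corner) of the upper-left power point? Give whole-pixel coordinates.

Content width = 4919 − 462 − 980 = 3477 px; content height = 4342 − 302 − 458 = 3582 px.
Upper-left is one-third across and one-third down within the live area.
x = 462 + 1 × 3477/3 = 462 + 1159.00 ≈ 1621
y = 302 + 1 × 3582/3 = 302 + 1194.00 ≈ 1496

(1621, 1496)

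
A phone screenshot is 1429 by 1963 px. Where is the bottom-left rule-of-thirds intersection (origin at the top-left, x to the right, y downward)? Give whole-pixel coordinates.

x = 476 px, y = 1309 px

The bottom-left point sits one-third of the way across and two-thirds of the way down.
x = 1 × 1429/3 ≈ 476; y = 2 × 1963/3 ≈ 1309.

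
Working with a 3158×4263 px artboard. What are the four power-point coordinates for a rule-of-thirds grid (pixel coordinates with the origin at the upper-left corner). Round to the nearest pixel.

(1053, 1421), (2105, 1421), (1053, 2842), (2105, 2842)

One third of 3158 is 1052.67; one third of 4263 is 1421.
Vertical third lines at x = 1053 and x = 2105; horizontal third lines at y = 1421 and y = 2842.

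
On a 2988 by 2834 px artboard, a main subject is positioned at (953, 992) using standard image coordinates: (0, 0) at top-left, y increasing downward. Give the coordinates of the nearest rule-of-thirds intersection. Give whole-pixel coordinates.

x = 996 px, y = 945 px

Third lines: x ∈ {996, 1992}, y ∈ {945, 1889}.
953 is closer to x = 996; 992 is closer to y = 945.
So the nearest intersection is the upper-left power point.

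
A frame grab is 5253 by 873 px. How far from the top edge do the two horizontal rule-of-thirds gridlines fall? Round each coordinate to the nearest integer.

291 px and 582 px

873 / 3 = 291, so the horizontal lines sit at one and two thirds of 873.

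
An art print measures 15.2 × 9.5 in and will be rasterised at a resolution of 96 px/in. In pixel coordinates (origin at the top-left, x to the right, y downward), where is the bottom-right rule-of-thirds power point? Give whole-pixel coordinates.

(973, 608)

In pixels the canvas is 15.2 × 96 = 1459.2 wide and 9.5 × 96 = 912 tall.
The bottom-right point is two-thirds across and two-thirds down:
x = 2 × 1459.2/3 ≈ 973; y = 2 × 912/3 ≈ 608.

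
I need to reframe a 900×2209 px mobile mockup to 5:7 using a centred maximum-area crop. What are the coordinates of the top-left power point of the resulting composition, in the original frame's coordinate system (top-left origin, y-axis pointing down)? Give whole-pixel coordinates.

(300, 895)

900/2209 < 5/7, so the 5:7 crop keeps the full width 900 and trims height to 900 × 7/5 = 1260.00 px.
Top offset = (2209 − 1260.00)/2 = 474.50 px; left offset = 0.
Top-left is one-third across and one-third down within the crop:
x = 0.00 + 1 × 900.00/3 ≈ 300; y = 474.50 + 1 × 1260.00/3 ≈ 895.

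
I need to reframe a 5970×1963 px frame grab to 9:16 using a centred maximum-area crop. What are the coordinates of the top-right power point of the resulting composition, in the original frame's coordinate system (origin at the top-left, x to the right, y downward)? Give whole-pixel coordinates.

x = 3169 px, y = 654 px

5970/1963 > 9/16, so the 9:16 crop keeps the full height 1963 and trims width to 1963 × 9/16 = 1104.19 px.
Left offset = (5970 − 1104.19)/2 = 2432.91 px; top offset = 0.
Top-right is two-thirds across and one-third down within the crop:
x = 2432.91 + 2 × 1104.19/3 ≈ 3169; y = 0.00 + 1 × 1963.00/3 ≈ 654.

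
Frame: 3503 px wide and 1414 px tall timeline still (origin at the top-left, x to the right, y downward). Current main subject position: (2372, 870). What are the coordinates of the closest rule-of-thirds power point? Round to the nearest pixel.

x = 2335 px, y = 943 px

Third lines: x ∈ {1168, 2335}, y ∈ {471, 943}.
2372 is closer to x = 2335; 870 is closer to y = 943.
So the nearest intersection is the lower-right power point.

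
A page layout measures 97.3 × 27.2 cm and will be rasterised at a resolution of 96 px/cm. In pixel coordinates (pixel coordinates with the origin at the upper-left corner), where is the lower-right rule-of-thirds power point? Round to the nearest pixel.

(6227, 1741)

In pixels the canvas is 97.3 × 96 = 9340.8 wide and 27.2 × 96 = 2611.2 tall.
The lower-right point is two-thirds across and two-thirds down:
x = 2 × 9340.8/3 ≈ 6227; y = 2 × 2611.2/3 ≈ 1741.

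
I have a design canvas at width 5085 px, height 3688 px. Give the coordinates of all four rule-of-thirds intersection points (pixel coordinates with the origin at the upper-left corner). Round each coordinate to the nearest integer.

(1695, 1229), (3390, 1229), (1695, 2459), (3390, 2459)

One third of 5085 is 1695; one third of 3688 is 1229.33.
Vertical third lines at x = 1695 and x = 3390; horizontal third lines at y = 1229 and y = 2459.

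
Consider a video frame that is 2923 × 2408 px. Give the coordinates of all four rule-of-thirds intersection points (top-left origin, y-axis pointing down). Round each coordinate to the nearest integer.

(974, 803), (1949, 803), (974, 1605), (1949, 1605)

One third of 2923 is 974.33; one third of 2408 is 802.67.
Vertical third lines at x = 974 and x = 1949; horizontal third lines at y = 803 and y = 1605.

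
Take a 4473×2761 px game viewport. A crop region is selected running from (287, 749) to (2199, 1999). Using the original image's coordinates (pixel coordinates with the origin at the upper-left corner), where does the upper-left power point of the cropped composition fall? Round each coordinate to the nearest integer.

(924, 1166)

Crop width = 2199 − 287 = 1912 px; one third is 637.33 px.
Crop height = 1999 − 749 = 1250 px; one third is 416.67 px.
The upper-left point is one-third across and one-third down within the crop:
x = 287 + 1 × 637.33 ≈ 924; y = 749 + 1 × 416.67 ≈ 1166.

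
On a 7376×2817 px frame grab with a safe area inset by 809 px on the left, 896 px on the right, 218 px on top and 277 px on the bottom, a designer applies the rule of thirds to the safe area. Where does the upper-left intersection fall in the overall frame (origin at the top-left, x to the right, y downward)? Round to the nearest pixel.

Content width = 7376 − 809 − 896 = 5671 px; content height = 2817 − 218 − 277 = 2322 px.
Upper-left is one-third across and one-third down within the safe area.
x = 809 + 1 × 5671/3 = 809 + 1890.33 ≈ 2699
y = 218 + 1 × 2322/3 = 218 + 774.00 ≈ 992

(2699, 992)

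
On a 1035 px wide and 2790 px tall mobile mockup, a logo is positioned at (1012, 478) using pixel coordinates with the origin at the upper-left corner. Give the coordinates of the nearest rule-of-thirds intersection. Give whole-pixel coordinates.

Third lines: x ∈ {345, 690}, y ∈ {930, 1860}.
1012 is closer to x = 690; 478 is closer to y = 930.
So the nearest intersection is the upper-right power point.

(690, 930)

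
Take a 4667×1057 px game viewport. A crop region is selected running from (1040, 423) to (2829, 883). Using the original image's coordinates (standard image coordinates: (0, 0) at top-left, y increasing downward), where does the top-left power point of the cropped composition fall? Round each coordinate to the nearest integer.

Crop width = 2829 − 1040 = 1789 px; one third is 596.33 px.
Crop height = 883 − 423 = 460 px; one third is 153.33 px.
The top-left point is one-third across and one-third down within the crop:
x = 1040 + 1 × 596.33 ≈ 1636; y = 423 + 1 × 153.33 ≈ 576.

(1636, 576)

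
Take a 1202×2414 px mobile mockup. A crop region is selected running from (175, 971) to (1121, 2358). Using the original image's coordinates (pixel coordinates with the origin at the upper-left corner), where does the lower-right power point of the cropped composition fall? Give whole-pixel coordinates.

(806, 1896)

Crop width = 1121 − 175 = 946 px; one third is 315.33 px.
Crop height = 2358 − 971 = 1387 px; one third is 462.33 px.
The lower-right point is two-thirds across and two-thirds down within the crop:
x = 175 + 2 × 315.33 ≈ 806; y = 971 + 2 × 462.33 ≈ 1896.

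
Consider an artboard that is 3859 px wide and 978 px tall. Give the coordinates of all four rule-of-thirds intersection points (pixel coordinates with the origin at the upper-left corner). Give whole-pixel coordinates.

One third of 3859 is 1286.33; one third of 978 is 326.
Vertical third lines at x = 1286 and x = 2573; horizontal third lines at y = 326 and y = 652.

(1286, 326), (2573, 326), (1286, 652), (2573, 652)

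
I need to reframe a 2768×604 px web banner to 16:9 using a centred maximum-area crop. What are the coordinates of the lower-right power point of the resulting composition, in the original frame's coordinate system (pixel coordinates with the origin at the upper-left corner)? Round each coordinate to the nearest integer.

2768/604 > 16/9, so the 16:9 crop keeps the full height 604 and trims width to 604 × 16/9 = 1073.78 px.
Left offset = (2768 − 1073.78)/2 = 847.11 px; top offset = 0.
Lower-right is two-thirds across and two-thirds down within the crop:
x = 847.11 + 2 × 1073.78/3 ≈ 1563; y = 0.00 + 2 × 604.00/3 ≈ 403.

(1563, 403)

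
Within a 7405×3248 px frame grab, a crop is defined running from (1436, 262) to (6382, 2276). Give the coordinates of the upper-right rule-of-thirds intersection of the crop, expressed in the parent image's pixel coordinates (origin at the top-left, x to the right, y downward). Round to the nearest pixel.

Crop width = 6382 − 1436 = 4946 px; one third is 1648.67 px.
Crop height = 2276 − 262 = 2014 px; one third is 671.33 px.
The upper-right point is two-thirds across and one-third down within the crop:
x = 1436 + 2 × 1648.67 ≈ 4733; y = 262 + 1 × 671.33 ≈ 933.

(4733, 933)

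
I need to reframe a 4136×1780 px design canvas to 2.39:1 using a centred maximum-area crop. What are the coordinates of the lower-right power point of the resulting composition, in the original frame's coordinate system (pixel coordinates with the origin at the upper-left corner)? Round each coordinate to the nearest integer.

4136/1780 < 2.39/1, so the 2.39:1 crop keeps the full width 4136 and trims height to 4136 × 1/2.39 = 1730.54 px.
Top offset = (1780 − 1730.54)/2 = 24.73 px; left offset = 0.
Lower-right is two-thirds across and two-thirds down within the crop:
x = 0.00 + 2 × 4136.00/3 ≈ 2757; y = 24.73 + 2 × 1730.54/3 ≈ 1178.

x = 2757 px, y = 1178 px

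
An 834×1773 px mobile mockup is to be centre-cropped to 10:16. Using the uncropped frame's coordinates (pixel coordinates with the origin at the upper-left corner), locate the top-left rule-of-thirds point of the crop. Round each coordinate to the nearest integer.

834/1773 < 10/16, so the 10:16 crop keeps the full width 834 and trims height to 834 × 16/10 = 1334.40 px.
Top offset = (1773 − 1334.40)/2 = 219.30 px; left offset = 0.
Top-left is one-third across and one-third down within the crop:
x = 0.00 + 1 × 834.00/3 ≈ 278; y = 219.30 + 1 × 1334.40/3 ≈ 664.

(278, 664)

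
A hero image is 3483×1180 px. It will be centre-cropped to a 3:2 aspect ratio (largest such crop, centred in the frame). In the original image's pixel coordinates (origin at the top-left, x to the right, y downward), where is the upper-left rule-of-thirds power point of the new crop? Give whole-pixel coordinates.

(1447, 393)

3483/1180 > 3/2, so the 3:2 crop keeps the full height 1180 and trims width to 1180 × 3/2 = 1770.00 px.
Left offset = (3483 − 1770.00)/2 = 856.50 px; top offset = 0.
Upper-left is one-third across and one-third down within the crop:
x = 856.50 + 1 × 1770.00/3 ≈ 1447; y = 0.00 + 1 × 1180.00/3 ≈ 393.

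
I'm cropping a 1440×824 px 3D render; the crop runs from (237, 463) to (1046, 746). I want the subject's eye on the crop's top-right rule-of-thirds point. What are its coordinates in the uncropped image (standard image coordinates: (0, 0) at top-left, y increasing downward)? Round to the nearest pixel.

Crop width = 1046 − 237 = 809 px; one third is 269.67 px.
Crop height = 746 − 463 = 283 px; one third is 94.33 px.
The top-right point is two-thirds across and one-third down within the crop:
x = 237 + 2 × 269.67 ≈ 776; y = 463 + 1 × 94.33 ≈ 557.

x = 776 px, y = 557 px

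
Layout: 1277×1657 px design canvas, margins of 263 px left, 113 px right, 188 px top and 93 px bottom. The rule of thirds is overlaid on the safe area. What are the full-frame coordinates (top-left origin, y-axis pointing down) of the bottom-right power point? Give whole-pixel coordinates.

Content width = 1277 − 263 − 113 = 901 px; content height = 1657 − 188 − 93 = 1376 px.
Bottom-right is two-thirds across and two-thirds down within the safe area.
x = 263 + 2 × 901/3 = 263 + 600.67 ≈ 864
y = 188 + 2 × 1376/3 = 188 + 917.33 ≈ 1105

(864, 1105)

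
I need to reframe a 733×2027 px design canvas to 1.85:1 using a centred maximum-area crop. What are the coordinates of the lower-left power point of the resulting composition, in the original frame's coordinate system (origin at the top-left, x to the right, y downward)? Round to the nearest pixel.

733/2027 < 1.85/1, so the 1.85:1 crop keeps the full width 733 and trims height to 733 × 1/1.85 = 396.22 px.
Top offset = (2027 − 396.22)/2 = 815.39 px; left offset = 0.
Lower-left is one-third across and two-thirds down within the crop:
x = 0.00 + 1 × 733.00/3 ≈ 244; y = 815.39 + 2 × 396.22/3 ≈ 1080.

(244, 1080)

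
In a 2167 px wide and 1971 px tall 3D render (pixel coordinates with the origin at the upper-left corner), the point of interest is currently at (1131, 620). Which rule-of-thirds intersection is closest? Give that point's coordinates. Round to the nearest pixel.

Third lines: x ∈ {722, 1445}, y ∈ {657, 1314}.
1131 is closer to x = 1445; 620 is closer to y = 657.
So the nearest intersection is the upper-right power point.

x = 1445 px, y = 657 px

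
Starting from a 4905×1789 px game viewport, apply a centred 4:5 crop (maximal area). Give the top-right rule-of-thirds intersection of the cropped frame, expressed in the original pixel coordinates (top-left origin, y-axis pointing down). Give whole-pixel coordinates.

4905/1789 > 4/5, so the 4:5 crop keeps the full height 1789 and trims width to 1789 × 4/5 = 1431.20 px.
Left offset = (4905 − 1431.20)/2 = 1736.90 px; top offset = 0.
Top-right is two-thirds across and one-third down within the crop:
x = 1736.90 + 2 × 1431.20/3 ≈ 2691; y = 0.00 + 1 × 1789.00/3 ≈ 596.

x = 2691 px, y = 596 px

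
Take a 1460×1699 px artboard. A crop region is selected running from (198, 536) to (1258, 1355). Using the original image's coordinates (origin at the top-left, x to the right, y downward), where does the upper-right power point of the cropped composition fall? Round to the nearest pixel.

(905, 809)

Crop width = 1258 − 198 = 1060 px; one third is 353.33 px.
Crop height = 1355 − 536 = 819 px; one third is 273.00 px.
The upper-right point is two-thirds across and one-third down within the crop:
x = 198 + 2 × 353.33 ≈ 905; y = 536 + 1 × 273.00 ≈ 809.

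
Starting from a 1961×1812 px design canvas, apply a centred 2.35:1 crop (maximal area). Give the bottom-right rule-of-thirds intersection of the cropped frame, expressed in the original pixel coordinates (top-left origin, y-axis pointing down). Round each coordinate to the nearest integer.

x = 1307 px, y = 1045 px

1961/1812 < 2.35/1, so the 2.35:1 crop keeps the full width 1961 and trims height to 1961 × 1/2.35 = 834.47 px.
Top offset = (1812 − 834.47)/2 = 488.77 px; left offset = 0.
Bottom-right is two-thirds across and two-thirds down within the crop:
x = 0.00 + 2 × 1961.00/3 ≈ 1307; y = 488.77 + 2 × 834.47/3 ≈ 1045.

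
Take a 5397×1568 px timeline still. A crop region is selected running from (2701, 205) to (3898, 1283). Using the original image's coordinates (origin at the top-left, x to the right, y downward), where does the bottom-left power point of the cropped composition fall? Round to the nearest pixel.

Crop width = 3898 − 2701 = 1197 px; one third is 399.00 px.
Crop height = 1283 − 205 = 1078 px; one third is 359.33 px.
The bottom-left point is one-third across and two-thirds down within the crop:
x = 2701 + 1 × 399.00 ≈ 3100; y = 205 + 2 × 359.33 ≈ 924.

x = 3100 px, y = 924 px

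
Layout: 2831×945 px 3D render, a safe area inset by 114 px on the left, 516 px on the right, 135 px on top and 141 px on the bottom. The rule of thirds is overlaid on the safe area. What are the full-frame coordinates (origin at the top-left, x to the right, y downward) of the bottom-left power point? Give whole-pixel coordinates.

Content width = 2831 − 114 − 516 = 2201 px; content height = 945 − 135 − 141 = 669 px.
Bottom-left is one-third across and two-thirds down within the safe area.
x = 114 + 1 × 2201/3 = 114 + 733.67 ≈ 848
y = 135 + 2 × 669/3 = 135 + 446.00 ≈ 581

x = 848 px, y = 581 px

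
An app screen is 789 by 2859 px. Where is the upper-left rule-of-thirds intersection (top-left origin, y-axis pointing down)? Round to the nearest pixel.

The upper-left point sits one-third of the way across and one-third of the way down.
x = 1 × 789/3 ≈ 263; y = 1 × 2859/3 ≈ 953.

(263, 953)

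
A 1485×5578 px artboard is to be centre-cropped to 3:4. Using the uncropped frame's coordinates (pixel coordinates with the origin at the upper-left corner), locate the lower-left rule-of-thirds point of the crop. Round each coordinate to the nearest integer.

1485/5578 < 3/4, so the 3:4 crop keeps the full width 1485 and trims height to 1485 × 4/3 = 1980.00 px.
Top offset = (5578 − 1980.00)/2 = 1799.00 px; left offset = 0.
Lower-left is one-third across and two-thirds down within the crop:
x = 0.00 + 1 × 1485.00/3 ≈ 495; y = 1799.00 + 2 × 1980.00/3 ≈ 3119.

(495, 3119)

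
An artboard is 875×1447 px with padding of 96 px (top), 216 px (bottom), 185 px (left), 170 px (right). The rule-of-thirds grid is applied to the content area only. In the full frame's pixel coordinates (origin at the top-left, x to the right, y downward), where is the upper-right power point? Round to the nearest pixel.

(532, 474)

Content width = 875 − 185 − 170 = 520 px; content height = 1447 − 96 − 216 = 1135 px.
Upper-right is two-thirds across and one-third down within the content area.
x = 185 + 2 × 520/3 = 185 + 346.67 ≈ 532
y = 96 + 1 × 1135/3 = 96 + 378.33 ≈ 474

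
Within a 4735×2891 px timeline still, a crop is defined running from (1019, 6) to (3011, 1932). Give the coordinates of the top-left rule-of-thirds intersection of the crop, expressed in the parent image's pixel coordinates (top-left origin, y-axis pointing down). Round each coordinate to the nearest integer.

x = 1683 px, y = 648 px

Crop width = 3011 − 1019 = 1992 px; one third is 664.00 px.
Crop height = 1932 − 6 = 1926 px; one third is 642.00 px.
The top-left point is one-third across and one-third down within the crop:
x = 1019 + 1 × 664.00 ≈ 1683; y = 6 + 1 × 642.00 ≈ 648.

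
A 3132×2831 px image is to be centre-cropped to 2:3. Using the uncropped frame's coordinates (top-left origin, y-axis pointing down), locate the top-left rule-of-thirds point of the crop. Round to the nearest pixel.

(1251, 944)

3132/2831 > 2/3, so the 2:3 crop keeps the full height 2831 and trims width to 2831 × 2/3 = 1887.33 px.
Left offset = (3132 − 1887.33)/2 = 622.33 px; top offset = 0.
Top-left is one-third across and one-third down within the crop:
x = 622.33 + 1 × 1887.33/3 ≈ 1251; y = 0.00 + 1 × 2831.00/3 ≈ 944.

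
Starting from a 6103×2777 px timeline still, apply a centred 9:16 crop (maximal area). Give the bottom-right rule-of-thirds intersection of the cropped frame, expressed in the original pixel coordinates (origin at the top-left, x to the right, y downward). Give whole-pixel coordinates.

(3312, 1851)

6103/2777 > 9/16, so the 9:16 crop keeps the full height 2777 and trims width to 2777 × 9/16 = 1562.06 px.
Left offset = (6103 − 1562.06)/2 = 2270.47 px; top offset = 0.
Bottom-right is two-thirds across and two-thirds down within the crop:
x = 2270.47 + 2 × 1562.06/3 ≈ 3312; y = 0.00 + 2 × 2777.00/3 ≈ 1851.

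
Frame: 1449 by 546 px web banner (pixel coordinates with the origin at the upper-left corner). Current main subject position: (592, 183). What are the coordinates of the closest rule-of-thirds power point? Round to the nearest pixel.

Third lines: x ∈ {483, 966}, y ∈ {182, 364}.
592 is closer to x = 483; 183 is closer to y = 182.
So the nearest intersection is the upper-left power point.

x = 483 px, y = 182 px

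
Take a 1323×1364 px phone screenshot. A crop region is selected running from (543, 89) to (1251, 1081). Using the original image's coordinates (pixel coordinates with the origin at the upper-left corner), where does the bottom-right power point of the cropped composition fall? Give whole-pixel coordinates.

Crop width = 1251 − 543 = 708 px; one third is 236.00 px.
Crop height = 1081 − 89 = 992 px; one third is 330.67 px.
The bottom-right point is two-thirds across and two-thirds down within the crop:
x = 543 + 2 × 236.00 ≈ 1015; y = 89 + 2 × 330.67 ≈ 750.

x = 1015 px, y = 750 px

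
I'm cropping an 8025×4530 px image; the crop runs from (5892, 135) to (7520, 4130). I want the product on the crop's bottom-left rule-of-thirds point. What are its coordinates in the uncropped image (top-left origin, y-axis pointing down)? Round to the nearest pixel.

Crop width = 7520 − 5892 = 1628 px; one third is 542.67 px.
Crop height = 4130 − 135 = 3995 px; one third is 1331.67 px.
The bottom-left point is one-third across and two-thirds down within the crop:
x = 5892 + 1 × 542.67 ≈ 6435; y = 135 + 2 × 1331.67 ≈ 2798.

(6435, 2798)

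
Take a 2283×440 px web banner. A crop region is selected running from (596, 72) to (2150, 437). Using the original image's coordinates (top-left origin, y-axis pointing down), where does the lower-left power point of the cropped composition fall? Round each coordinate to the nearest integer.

(1114, 315)

Crop width = 2150 − 596 = 1554 px; one third is 518.00 px.
Crop height = 437 − 72 = 365 px; one third is 121.67 px.
The lower-left point is one-third across and two-thirds down within the crop:
x = 596 + 1 × 518.00 ≈ 1114; y = 72 + 2 × 121.67 ≈ 315.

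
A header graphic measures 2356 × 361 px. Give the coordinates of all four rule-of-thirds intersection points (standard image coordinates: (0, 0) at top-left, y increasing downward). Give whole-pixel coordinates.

(785, 120), (1571, 120), (785, 241), (1571, 241)

One third of 2356 is 785.33; one third of 361 is 120.33.
Vertical third lines at x = 785 and x = 1571; horizontal third lines at y = 120 and y = 241.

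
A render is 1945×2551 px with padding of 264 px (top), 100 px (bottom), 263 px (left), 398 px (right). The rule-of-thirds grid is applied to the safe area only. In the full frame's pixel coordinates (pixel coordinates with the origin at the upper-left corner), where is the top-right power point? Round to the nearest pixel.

x = 1119 px, y = 993 px

Content width = 1945 − 263 − 398 = 1284 px; content height = 2551 − 264 − 100 = 2187 px.
Top-right is two-thirds across and one-third down within the safe area.
x = 263 + 2 × 1284/3 = 263 + 856.00 ≈ 1119
y = 264 + 1 × 2187/3 = 264 + 729.00 ≈ 993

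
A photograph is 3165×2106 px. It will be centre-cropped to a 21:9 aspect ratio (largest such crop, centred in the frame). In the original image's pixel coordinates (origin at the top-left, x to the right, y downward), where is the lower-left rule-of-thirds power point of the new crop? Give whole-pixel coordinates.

3165/2106 < 21/9, so the 21:9 crop keeps the full width 3165 and trims height to 3165 × 9/21 = 1356.43 px.
Top offset = (2106 − 1356.43)/2 = 374.79 px; left offset = 0.
Lower-left is one-third across and two-thirds down within the crop:
x = 0.00 + 1 × 3165.00/3 ≈ 1055; y = 374.79 + 2 × 1356.43/3 ≈ 1279.

(1055, 1279)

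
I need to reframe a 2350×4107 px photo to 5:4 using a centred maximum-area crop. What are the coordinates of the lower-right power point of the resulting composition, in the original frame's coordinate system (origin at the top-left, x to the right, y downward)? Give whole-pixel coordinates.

2350/4107 < 5/4, so the 5:4 crop keeps the full width 2350 and trims height to 2350 × 4/5 = 1880.00 px.
Top offset = (4107 − 1880.00)/2 = 1113.50 px; left offset = 0.
Lower-right is two-thirds across and two-thirds down within the crop:
x = 0.00 + 2 × 2350.00/3 ≈ 1567; y = 1113.50 + 2 × 1880.00/3 ≈ 2367.

x = 1567 px, y = 2367 px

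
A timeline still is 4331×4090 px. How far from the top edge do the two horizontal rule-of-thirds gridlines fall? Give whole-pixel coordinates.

4090 / 3 = 1363.33, so the horizontal lines sit at one and two thirds of 4090.

1363 px and 2727 px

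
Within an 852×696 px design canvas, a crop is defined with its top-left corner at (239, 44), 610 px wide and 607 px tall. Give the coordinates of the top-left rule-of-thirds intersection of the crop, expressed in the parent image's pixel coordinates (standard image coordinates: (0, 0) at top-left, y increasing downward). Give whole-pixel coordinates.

x = 442 px, y = 246 px

One third of the crop width 610 is 203.33 px.
One third of the crop height 607 is 202.33 px.
The top-left point is one-third across and one-third down within the crop:
x = 239 + 1 × 203.33 ≈ 442; y = 44 + 1 × 202.33 ≈ 246.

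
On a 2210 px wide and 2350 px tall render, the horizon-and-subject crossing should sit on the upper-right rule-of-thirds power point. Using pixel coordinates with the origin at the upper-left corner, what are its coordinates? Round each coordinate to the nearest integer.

(1473, 783)

The upper-right point sits two-thirds of the way across and one-third of the way down.
x = 2 × 2210/3 ≈ 1473; y = 1 × 2350/3 ≈ 783.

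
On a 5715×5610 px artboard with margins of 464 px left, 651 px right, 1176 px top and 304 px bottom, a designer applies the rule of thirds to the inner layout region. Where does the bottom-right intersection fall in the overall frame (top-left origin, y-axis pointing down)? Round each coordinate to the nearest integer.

Content width = 5715 − 464 − 651 = 4600 px; content height = 5610 − 1176 − 304 = 4130 px.
Bottom-right is two-thirds across and two-thirds down within the inner layout region.
x = 464 + 2 × 4600/3 = 464 + 3066.67 ≈ 3531
y = 1176 + 2 × 4130/3 = 1176 + 2753.33 ≈ 3929

(3531, 3929)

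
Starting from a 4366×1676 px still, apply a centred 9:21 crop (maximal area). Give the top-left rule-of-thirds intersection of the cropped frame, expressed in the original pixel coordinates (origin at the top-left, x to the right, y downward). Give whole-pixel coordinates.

x = 2063 px, y = 559 px

4366/1676 > 9/21, so the 9:21 crop keeps the full height 1676 and trims width to 1676 × 9/21 = 718.29 px.
Left offset = (4366 − 718.29)/2 = 1823.86 px; top offset = 0.
Top-left is one-third across and one-third down within the crop:
x = 1823.86 + 1 × 718.29/3 ≈ 2063; y = 0.00 + 1 × 1676.00/3 ≈ 559.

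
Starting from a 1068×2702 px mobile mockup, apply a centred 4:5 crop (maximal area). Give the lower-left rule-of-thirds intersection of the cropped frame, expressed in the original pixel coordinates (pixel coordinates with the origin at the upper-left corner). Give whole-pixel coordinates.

1068/2702 < 4/5, so the 4:5 crop keeps the full width 1068 and trims height to 1068 × 5/4 = 1335.00 px.
Top offset = (2702 − 1335.00)/2 = 683.50 px; left offset = 0.
Lower-left is one-third across and two-thirds down within the crop:
x = 0.00 + 1 × 1068.00/3 ≈ 356; y = 683.50 + 2 × 1335.00/3 ≈ 1574.

(356, 1574)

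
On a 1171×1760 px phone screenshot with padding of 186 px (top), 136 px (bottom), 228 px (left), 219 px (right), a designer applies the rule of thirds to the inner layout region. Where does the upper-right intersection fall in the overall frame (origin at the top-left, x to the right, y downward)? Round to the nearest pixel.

x = 711 px, y = 665 px

Content width = 1171 − 228 − 219 = 724 px; content height = 1760 − 186 − 136 = 1438 px.
Upper-right is two-thirds across and one-third down within the inner layout region.
x = 228 + 2 × 724/3 = 228 + 482.67 ≈ 711
y = 186 + 1 × 1438/3 = 186 + 479.33 ≈ 665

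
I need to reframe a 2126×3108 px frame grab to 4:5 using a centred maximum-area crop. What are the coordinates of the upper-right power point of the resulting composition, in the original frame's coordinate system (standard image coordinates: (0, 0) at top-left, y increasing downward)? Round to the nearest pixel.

2126/3108 < 4/5, so the 4:5 crop keeps the full width 2126 and trims height to 2126 × 5/4 = 2657.50 px.
Top offset = (3108 − 2657.50)/2 = 225.25 px; left offset = 0.
Upper-right is two-thirds across and one-third down within the crop:
x = 0.00 + 2 × 2126.00/3 ≈ 1417; y = 225.25 + 1 × 2657.50/3 ≈ 1111.

x = 1417 px, y = 1111 px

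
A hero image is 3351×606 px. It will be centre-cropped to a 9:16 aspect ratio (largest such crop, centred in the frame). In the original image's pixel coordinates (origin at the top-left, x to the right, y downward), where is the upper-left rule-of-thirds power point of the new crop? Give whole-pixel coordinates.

(1619, 202)

3351/606 > 9/16, so the 9:16 crop keeps the full height 606 and trims width to 606 × 9/16 = 340.88 px.
Left offset = (3351 − 340.88)/2 = 1505.06 px; top offset = 0.
Upper-left is one-third across and one-third down within the crop:
x = 1505.06 + 1 × 340.88/3 ≈ 1619; y = 0.00 + 1 × 606.00/3 ≈ 202.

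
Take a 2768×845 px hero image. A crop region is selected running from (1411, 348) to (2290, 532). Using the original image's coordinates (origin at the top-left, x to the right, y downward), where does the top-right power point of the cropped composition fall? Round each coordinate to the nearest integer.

x = 1997 px, y = 409 px

Crop width = 2290 − 1411 = 879 px; one third is 293.00 px.
Crop height = 532 − 348 = 184 px; one third is 61.33 px.
The top-right point is two-thirds across and one-third down within the crop:
x = 1411 + 2 × 293.00 ≈ 1997; y = 348 + 1 × 61.33 ≈ 409.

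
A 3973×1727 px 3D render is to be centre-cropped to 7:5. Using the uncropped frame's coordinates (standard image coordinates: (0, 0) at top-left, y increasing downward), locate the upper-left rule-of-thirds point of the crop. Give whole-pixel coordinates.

3973/1727 > 7/5, so the 7:5 crop keeps the full height 1727 and trims width to 1727 × 7/5 = 2417.80 px.
Left offset = (3973 − 2417.80)/2 = 777.60 px; top offset = 0.
Upper-left is one-third across and one-third down within the crop:
x = 777.60 + 1 × 2417.80/3 ≈ 1584; y = 0.00 + 1 × 1727.00/3 ≈ 576.

x = 1584 px, y = 576 px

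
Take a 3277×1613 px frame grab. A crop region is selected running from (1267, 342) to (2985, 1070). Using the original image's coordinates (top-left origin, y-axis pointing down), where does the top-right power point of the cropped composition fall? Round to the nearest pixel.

x = 2412 px, y = 585 px

Crop width = 2985 − 1267 = 1718 px; one third is 572.67 px.
Crop height = 1070 − 342 = 728 px; one third is 242.67 px.
The top-right point is two-thirds across and one-third down within the crop:
x = 1267 + 2 × 572.67 ≈ 2412; y = 342 + 1 × 242.67 ≈ 585.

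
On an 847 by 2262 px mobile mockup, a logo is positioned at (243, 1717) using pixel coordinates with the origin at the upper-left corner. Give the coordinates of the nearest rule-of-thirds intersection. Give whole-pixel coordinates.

Third lines: x ∈ {282, 565}, y ∈ {754, 1508}.
243 is closer to x = 282; 1717 is closer to y = 1508.
So the nearest intersection is the lower-left power point.

x = 282 px, y = 1508 px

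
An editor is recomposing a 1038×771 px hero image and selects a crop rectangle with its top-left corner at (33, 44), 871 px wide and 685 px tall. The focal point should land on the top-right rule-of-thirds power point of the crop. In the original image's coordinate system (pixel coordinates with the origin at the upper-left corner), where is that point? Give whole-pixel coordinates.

One third of the crop width 871 is 290.33 px.
One third of the crop height 685 is 228.33 px.
The top-right point is two-thirds across and one-third down within the crop:
x = 33 + 2 × 290.33 ≈ 614; y = 44 + 1 × 228.33 ≈ 272.

x = 614 px, y = 272 px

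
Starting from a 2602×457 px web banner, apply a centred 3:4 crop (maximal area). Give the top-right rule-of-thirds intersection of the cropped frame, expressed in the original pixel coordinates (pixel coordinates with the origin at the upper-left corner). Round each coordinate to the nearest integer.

2602/457 > 3/4, so the 3:4 crop keeps the full height 457 and trims width to 457 × 3/4 = 342.75 px.
Left offset = (2602 − 342.75)/2 = 1129.62 px; top offset = 0.
Top-right is two-thirds across and one-third down within the crop:
x = 1129.62 + 2 × 342.75/3 ≈ 1358; y = 0.00 + 1 × 457.00/3 ≈ 152.

(1358, 152)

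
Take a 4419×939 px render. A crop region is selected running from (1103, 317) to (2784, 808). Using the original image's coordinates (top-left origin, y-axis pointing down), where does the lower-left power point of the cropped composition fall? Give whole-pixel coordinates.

x = 1663 px, y = 644 px

Crop width = 2784 − 1103 = 1681 px; one third is 560.33 px.
Crop height = 808 − 317 = 491 px; one third is 163.67 px.
The lower-left point is one-third across and two-thirds down within the crop:
x = 1103 + 1 × 560.33 ≈ 1663; y = 317 + 2 × 163.67 ≈ 644.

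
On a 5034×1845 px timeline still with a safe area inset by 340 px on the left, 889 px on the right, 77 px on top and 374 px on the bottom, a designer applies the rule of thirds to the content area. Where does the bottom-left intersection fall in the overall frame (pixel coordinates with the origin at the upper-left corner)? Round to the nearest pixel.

x = 1608 px, y = 1006 px

Content width = 5034 − 340 − 889 = 3805 px; content height = 1845 − 77 − 374 = 1394 px.
Bottom-left is one-third across and two-thirds down within the content area.
x = 340 + 1 × 3805/3 = 340 + 1268.33 ≈ 1608
y = 77 + 2 × 1394/3 = 77 + 929.33 ≈ 1006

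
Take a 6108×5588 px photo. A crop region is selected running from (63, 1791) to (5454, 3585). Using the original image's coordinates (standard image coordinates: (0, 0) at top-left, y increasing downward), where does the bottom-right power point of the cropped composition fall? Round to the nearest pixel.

Crop width = 5454 − 63 = 5391 px; one third is 1797.00 px.
Crop height = 3585 − 1791 = 1794 px; one third is 598.00 px.
The bottom-right point is two-thirds across and two-thirds down within the crop:
x = 63 + 2 × 1797.00 ≈ 3657; y = 1791 + 2 × 598.00 ≈ 2987.

(3657, 2987)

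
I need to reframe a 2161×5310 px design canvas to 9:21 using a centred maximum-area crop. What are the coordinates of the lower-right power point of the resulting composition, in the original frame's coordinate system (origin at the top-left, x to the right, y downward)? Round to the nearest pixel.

x = 1441 px, y = 3495 px

2161/5310 < 9/21, so the 9:21 crop keeps the full width 2161 and trims height to 2161 × 21/9 = 5042.33 px.
Top offset = (5310 − 5042.33)/2 = 133.83 px; left offset = 0.
Lower-right is two-thirds across and two-thirds down within the crop:
x = 0.00 + 2 × 2161.00/3 ≈ 1441; y = 133.83 + 2 × 5042.33/3 ≈ 3495.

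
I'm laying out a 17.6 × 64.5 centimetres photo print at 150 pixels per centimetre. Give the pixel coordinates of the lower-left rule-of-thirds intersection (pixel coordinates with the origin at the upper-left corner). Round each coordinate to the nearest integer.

(880, 6450)

In pixels the canvas is 17.6 × 150 = 2640 wide and 64.5 × 150 = 9675 tall.
The lower-left point is one-third across and two-thirds down:
x = 1 × 2640/3 ≈ 880; y = 2 × 9675/3 ≈ 6450.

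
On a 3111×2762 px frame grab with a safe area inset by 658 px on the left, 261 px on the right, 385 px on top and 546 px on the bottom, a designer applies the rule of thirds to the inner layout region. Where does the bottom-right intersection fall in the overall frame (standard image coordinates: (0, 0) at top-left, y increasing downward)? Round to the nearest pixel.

Content width = 3111 − 658 − 261 = 2192 px; content height = 2762 − 385 − 546 = 1831 px.
Bottom-right is two-thirds across and two-thirds down within the inner layout region.
x = 658 + 2 × 2192/3 = 658 + 1461.33 ≈ 2119
y = 385 + 2 × 1831/3 = 385 + 1220.67 ≈ 1606

(2119, 1606)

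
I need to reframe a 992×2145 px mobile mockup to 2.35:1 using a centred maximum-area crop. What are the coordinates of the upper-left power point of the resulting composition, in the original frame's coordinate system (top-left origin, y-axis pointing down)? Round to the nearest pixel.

(331, 1002)

992/2145 < 2.35/1, so the 2.35:1 crop keeps the full width 992 and trims height to 992 × 1/2.35 = 422.13 px.
Top offset = (2145 − 422.13)/2 = 861.44 px; left offset = 0.
Upper-left is one-third across and one-third down within the crop:
x = 0.00 + 1 × 992.00/3 ≈ 331; y = 861.44 + 1 × 422.13/3 ≈ 1002.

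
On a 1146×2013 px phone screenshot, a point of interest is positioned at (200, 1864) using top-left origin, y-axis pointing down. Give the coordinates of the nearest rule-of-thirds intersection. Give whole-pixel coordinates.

x = 382 px, y = 1342 px

Third lines: x ∈ {382, 764}, y ∈ {671, 1342}.
200 is closer to x = 382; 1864 is closer to y = 1342.
So the nearest intersection is the lower-left power point.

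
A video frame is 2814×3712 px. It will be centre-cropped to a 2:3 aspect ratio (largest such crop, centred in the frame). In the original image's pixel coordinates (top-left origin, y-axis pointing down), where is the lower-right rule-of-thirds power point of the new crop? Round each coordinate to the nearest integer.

2814/3712 > 2/3, so the 2:3 crop keeps the full height 3712 and trims width to 3712 × 2/3 = 2474.67 px.
Left offset = (2814 − 2474.67)/2 = 169.67 px; top offset = 0.
Lower-right is two-thirds across and two-thirds down within the crop:
x = 169.67 + 2 × 2474.67/3 ≈ 1819; y = 0.00 + 2 × 3712.00/3 ≈ 2475.

(1819, 2475)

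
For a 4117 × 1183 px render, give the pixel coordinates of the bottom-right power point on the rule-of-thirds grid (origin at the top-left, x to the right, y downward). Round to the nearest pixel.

The bottom-right point sits two-thirds of the way across and two-thirds of the way down.
x = 2 × 4117/3 ≈ 2745; y = 2 × 1183/3 ≈ 789.

x = 2745 px, y = 789 px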